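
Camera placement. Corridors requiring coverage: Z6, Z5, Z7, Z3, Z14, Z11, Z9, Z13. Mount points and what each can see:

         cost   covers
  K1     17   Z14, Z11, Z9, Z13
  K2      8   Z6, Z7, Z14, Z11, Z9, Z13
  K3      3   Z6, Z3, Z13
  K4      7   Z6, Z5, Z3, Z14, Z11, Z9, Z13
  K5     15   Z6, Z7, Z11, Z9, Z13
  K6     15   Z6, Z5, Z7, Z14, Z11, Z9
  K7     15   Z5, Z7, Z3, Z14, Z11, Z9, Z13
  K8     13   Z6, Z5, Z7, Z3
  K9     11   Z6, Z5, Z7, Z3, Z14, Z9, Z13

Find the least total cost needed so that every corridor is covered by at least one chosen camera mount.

15

K2, K4 cover every corridor at cost 8 + 7 = 15.
Any cover uses at least 2 camera mounts; among all covering selections none totals below 15.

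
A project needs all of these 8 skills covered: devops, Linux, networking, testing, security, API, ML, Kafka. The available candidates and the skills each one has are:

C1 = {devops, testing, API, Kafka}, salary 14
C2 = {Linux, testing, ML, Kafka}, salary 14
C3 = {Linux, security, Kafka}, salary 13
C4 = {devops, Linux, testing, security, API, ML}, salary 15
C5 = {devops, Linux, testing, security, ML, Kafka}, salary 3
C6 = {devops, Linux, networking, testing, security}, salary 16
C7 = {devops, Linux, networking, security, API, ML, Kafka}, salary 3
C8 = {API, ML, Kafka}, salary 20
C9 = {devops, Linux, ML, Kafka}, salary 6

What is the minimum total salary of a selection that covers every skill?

C5, C7 cover every skill at salary 3 + 3 = 6.
Any cover uses at least 2 candidates; among all covering selections none totals below 6.

6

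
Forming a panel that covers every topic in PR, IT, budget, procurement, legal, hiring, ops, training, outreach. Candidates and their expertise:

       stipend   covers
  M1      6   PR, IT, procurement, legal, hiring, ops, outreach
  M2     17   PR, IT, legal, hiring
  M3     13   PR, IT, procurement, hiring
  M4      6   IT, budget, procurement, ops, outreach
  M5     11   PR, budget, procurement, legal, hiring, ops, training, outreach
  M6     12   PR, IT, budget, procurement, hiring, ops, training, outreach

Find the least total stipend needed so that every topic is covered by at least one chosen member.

17

M1, M5 cover every topic at stipend 6 + 11 = 17.
Any cover uses at least 2 members; among all covering selections none totals below 17.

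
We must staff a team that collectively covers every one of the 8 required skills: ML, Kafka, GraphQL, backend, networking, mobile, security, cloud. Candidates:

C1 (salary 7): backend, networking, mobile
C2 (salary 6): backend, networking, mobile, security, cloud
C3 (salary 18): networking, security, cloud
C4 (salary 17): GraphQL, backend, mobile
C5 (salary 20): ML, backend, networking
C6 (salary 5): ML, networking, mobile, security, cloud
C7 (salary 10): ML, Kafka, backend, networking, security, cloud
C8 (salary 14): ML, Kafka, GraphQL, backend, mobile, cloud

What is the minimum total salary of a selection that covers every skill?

C6, C8 cover every skill at salary 5 + 14 = 19.
Any cover uses at least 2 candidates; among all covering selections none totals below 19.

19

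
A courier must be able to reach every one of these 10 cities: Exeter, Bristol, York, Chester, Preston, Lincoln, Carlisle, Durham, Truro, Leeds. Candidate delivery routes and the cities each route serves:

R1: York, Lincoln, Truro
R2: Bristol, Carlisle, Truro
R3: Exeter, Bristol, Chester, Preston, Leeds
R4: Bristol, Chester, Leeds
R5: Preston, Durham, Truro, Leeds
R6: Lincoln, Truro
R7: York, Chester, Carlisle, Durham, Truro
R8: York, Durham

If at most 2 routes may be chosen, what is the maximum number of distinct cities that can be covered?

Choosing R3, R7 covers {Exeter, Bristol, York, Chester, Preston, Carlisle, Durham, Truro, Leeds} — 9 cities.
No choice of 2 routes does better; here Lincoln is left uncovered.

9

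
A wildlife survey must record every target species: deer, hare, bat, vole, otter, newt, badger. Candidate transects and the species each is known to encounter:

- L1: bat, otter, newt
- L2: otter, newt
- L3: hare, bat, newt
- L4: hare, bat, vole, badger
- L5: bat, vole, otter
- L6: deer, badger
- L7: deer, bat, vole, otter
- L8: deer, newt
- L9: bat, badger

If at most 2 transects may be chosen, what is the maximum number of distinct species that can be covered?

Choosing L1, L4 covers {hare, bat, vole, otter, newt, badger} — 6 species.
No choice of 2 transects does better; here deer is left uncovered.

6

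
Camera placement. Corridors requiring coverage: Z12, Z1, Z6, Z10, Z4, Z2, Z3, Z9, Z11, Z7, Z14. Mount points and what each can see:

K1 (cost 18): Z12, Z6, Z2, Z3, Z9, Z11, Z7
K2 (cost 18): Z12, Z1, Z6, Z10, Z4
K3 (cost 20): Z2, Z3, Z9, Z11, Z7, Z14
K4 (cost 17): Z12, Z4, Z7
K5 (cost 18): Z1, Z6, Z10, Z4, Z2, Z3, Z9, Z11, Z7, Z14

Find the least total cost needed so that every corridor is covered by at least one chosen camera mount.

35

K4, K5 cover every corridor at cost 17 + 18 = 35.
Any cover uses at least 2 camera mounts; among all covering selections none totals below 35.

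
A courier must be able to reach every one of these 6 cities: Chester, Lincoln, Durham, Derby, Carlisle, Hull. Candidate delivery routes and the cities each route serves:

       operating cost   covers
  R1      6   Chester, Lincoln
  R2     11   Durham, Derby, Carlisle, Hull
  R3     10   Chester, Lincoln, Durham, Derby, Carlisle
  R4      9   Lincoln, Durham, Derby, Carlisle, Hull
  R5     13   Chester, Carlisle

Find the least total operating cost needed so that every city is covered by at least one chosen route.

R1, R4 cover every city at operating cost 6 + 9 = 15.
Any cover uses at least 2 routes; among all covering selections none totals below 15.

15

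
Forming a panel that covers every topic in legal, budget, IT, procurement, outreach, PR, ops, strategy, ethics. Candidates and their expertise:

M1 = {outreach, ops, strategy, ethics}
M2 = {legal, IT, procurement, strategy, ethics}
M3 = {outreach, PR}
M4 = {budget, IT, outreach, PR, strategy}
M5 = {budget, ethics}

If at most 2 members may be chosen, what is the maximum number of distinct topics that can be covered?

Choosing M2, M4 covers {legal, budget, IT, procurement, outreach, PR, strategy, ethics} — 8 topics.
No choice of 2 members does better; here ops is left uncovered.

8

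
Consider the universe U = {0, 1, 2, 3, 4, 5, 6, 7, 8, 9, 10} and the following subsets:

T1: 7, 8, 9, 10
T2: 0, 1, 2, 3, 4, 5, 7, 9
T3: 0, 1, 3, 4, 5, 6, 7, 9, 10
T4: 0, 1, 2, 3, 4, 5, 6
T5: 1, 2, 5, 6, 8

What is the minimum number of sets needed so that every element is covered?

T1, T4 together cover {0, 1, 2, 3, 4, 5, 6, 7, 8, 9, 10} — every element.
No single set contains all 11 elements, so 2 is optimal.

2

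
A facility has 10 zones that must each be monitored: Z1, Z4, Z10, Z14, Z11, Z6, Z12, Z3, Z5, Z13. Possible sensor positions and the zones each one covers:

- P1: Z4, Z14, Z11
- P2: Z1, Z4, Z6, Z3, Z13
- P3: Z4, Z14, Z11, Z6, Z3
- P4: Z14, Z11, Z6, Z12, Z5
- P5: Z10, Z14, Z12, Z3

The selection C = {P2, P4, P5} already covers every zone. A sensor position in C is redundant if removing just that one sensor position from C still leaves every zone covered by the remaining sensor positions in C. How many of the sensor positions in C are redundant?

0

Drop P2: Z1, Z4, Z13 uncovered — not redundant.
Drop P4: Z11, Z5 uncovered — not redundant.
Drop P5: Z10 uncovered — not redundant.
None of the sensor positions in C is redundant.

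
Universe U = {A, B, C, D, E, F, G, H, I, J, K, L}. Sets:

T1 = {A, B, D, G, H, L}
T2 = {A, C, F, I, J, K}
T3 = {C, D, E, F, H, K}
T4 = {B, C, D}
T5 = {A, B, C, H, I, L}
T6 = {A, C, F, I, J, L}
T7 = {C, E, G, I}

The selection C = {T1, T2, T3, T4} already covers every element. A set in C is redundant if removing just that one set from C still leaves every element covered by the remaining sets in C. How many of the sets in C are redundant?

1

Drop T1: G, L uncovered — not redundant.
Drop T2: I, J uncovered — not redundant.
Drop T3: E uncovered — not redundant.
Drop T4: the rest still cover every element — redundant.
1 redundant: T4.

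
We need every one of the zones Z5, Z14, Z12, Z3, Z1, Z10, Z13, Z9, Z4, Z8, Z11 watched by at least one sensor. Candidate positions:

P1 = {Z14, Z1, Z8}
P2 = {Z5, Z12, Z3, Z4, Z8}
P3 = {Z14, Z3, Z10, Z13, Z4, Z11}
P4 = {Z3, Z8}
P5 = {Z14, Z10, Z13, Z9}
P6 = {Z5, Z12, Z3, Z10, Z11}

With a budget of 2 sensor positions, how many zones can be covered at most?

9

Choosing P2, P3 covers {Z5, Z14, Z12, Z3, Z10, Z13, Z4, Z8, Z11} — 9 zones.
No choice of 2 sensor positions does better; here Z1, Z9 are left uncovered.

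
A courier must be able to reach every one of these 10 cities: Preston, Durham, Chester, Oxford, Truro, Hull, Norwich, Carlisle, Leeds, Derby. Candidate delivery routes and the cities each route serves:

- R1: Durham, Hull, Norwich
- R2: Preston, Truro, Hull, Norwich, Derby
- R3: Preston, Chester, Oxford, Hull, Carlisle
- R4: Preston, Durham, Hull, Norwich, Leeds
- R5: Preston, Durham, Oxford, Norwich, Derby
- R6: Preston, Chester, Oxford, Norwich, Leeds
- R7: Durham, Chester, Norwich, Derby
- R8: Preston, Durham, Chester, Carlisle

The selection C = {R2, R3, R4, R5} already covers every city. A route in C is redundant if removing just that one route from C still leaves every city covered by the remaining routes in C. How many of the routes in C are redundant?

Drop R2: Truro uncovered — not redundant.
Drop R3: Chester, Carlisle uncovered — not redundant.
Drop R4: Leeds uncovered — not redundant.
Drop R5: the rest still cover every city — redundant.
1 redundant: R5.

1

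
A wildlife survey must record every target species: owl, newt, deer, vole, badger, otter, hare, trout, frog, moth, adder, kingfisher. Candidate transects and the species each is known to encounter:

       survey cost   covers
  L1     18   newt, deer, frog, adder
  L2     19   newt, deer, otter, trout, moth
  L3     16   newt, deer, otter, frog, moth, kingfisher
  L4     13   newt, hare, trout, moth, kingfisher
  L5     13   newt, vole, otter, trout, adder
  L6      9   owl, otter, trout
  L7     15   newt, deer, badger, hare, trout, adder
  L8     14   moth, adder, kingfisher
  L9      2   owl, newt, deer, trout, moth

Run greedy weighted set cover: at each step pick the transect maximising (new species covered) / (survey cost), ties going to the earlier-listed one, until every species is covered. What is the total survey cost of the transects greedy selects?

59

Pick 1: L9 adds 5 new (owl, newt, deer, trout, moth) at survey cost 2 (ratio 5/2).
Pick 2: L5 adds 3 new (vole, otter, adder) at survey cost 13 (ratio 3/13).
Pick 3: L4 adds 2 new (hare, kingfisher) at survey cost 13 (ratio 2/13).
Pick 4: L7 adds 1 new (badger) at survey cost 15 (ratio 1/15).
Pick 5: L3 adds 1 new (frog) at survey cost 16 (ratio 1/16).
Greedy total survey cost: 2 + 13 + 13 + 15 + 16 = 59. (The true optimum is 46, so greedy overshoots here.)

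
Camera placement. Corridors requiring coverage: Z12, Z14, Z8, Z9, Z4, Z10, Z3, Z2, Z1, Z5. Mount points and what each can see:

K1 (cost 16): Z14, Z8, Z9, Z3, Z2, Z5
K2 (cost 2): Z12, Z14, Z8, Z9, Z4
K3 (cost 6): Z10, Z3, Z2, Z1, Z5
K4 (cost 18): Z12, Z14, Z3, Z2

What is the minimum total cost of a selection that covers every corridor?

K2, K3 cover every corridor at cost 2 + 6 = 8.
Any cover uses at least 2 camera mounts; among all covering selections none totals below 8.

8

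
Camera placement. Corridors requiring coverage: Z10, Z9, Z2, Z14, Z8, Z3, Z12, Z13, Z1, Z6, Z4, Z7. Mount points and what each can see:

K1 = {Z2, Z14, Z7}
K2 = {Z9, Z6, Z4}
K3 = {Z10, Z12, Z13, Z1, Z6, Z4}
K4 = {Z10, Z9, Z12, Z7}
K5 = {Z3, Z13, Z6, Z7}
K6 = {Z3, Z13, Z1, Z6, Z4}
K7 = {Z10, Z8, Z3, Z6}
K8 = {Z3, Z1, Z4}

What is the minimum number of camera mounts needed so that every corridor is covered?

K1, K2, K3, K7 together cover {Z10, Z9, Z2, Z14, Z8, Z3, Z12, Z13, Z1, Z6, Z4, Z7} — every corridor.
No 3 of the 8 camera mounts cover everything (all 56 triples fall short), so 4 is minimum.

4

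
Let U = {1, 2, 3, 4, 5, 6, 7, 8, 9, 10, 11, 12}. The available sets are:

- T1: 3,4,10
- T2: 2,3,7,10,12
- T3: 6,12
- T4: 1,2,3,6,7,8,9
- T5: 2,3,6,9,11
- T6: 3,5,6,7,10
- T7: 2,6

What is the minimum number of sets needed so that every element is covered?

T1, T2, T4, T5, T6 together cover {1, 2, 3, 4, 5, 6, 7, 8, 9, 10, 11, 12} — every element.
No 4 of the 7 sets cover everything (all 35 size-4 selections fall short), so 5 is minimum.

5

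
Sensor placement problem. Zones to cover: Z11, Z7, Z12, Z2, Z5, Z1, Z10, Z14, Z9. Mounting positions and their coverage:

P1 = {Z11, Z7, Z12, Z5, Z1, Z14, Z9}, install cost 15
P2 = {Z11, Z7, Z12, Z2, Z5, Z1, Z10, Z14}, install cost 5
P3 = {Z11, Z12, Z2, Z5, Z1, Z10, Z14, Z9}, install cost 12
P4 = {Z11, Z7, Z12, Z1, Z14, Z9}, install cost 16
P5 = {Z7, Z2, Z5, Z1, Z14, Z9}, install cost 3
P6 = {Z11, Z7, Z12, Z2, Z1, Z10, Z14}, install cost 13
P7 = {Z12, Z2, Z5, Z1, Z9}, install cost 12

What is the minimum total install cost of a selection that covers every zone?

P2, P5 cover every zone at install cost 5 + 3 = 8.
Any cover uses at least 2 sensor positions; among all covering selections none totals below 8.

8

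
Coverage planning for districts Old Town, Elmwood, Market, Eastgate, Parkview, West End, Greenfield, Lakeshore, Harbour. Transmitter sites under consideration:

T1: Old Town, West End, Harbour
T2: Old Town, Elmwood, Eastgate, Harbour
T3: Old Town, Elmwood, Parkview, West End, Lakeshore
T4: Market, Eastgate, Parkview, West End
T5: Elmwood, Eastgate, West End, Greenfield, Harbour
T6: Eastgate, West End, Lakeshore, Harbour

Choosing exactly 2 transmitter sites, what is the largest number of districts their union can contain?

Choosing T3, T5 covers {Old Town, Elmwood, Eastgate, Parkview, West End, Greenfield, Lakeshore, Harbour} — 8 districts.
No choice of 2 transmitter sites does better; here Market is left uncovered.

8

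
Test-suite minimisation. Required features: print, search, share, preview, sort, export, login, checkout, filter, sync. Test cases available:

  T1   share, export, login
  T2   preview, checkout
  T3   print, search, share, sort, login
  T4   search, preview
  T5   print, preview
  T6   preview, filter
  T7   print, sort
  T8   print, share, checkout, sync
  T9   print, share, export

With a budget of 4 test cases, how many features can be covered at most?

10

Choosing T1, T3, T6, T8 covers {print, search, share, preview, sort, export, login, checkout, filter, sync} — 10 features.
That is all 10 features.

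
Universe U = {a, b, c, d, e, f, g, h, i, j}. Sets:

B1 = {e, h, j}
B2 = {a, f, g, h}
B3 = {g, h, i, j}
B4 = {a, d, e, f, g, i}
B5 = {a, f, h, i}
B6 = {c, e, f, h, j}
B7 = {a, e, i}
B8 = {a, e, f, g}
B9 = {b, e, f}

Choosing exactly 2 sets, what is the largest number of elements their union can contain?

9

Choosing B4, B6 covers {a, c, d, e, f, g, h, i, j} — 9 elements.
No choice of 2 sets does better; here b is left uncovered.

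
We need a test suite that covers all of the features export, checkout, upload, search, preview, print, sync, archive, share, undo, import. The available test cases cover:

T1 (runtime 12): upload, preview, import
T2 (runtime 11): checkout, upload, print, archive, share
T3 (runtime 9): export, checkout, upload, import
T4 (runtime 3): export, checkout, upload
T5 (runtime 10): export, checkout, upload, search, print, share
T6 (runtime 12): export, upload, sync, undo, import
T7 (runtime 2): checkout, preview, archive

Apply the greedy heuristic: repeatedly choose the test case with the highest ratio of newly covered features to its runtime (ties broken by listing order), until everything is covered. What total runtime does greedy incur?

Pick 1: T7 adds 3 new (checkout, preview, archive) at runtime 2 (ratio 3/2).
Pick 2: T4 adds 2 new (export, upload) at runtime 3 (ratio 2/3).
Pick 3: T5 adds 3 new (search, print, share) at runtime 10 (ratio 3/10).
Pick 4: T6 adds 3 new (sync, undo, import) at runtime 12 (ratio 3/12).
Greedy total runtime: 2 + 3 + 10 + 12 = 27. (The true optimum is 24, so greedy overshoots here.)

27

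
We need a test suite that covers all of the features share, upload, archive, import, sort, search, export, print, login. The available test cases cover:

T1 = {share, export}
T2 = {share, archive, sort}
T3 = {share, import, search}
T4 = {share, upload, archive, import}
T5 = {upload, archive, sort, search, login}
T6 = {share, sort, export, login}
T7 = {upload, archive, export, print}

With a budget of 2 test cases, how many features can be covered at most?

Choosing T1, T5 covers {share, upload, archive, sort, search, export, login} — 7 features.
No choice of 2 test cases does better; here import, print are left uncovered.

7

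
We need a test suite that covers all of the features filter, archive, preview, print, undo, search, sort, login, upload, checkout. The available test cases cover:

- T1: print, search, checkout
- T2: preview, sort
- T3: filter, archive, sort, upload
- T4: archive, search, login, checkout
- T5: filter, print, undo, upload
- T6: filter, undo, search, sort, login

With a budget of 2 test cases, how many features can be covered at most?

8

Choosing T4, T5 covers {filter, archive, print, undo, search, login, upload, checkout} — 8 features.
No choice of 2 test cases does better; here preview, sort are left uncovered.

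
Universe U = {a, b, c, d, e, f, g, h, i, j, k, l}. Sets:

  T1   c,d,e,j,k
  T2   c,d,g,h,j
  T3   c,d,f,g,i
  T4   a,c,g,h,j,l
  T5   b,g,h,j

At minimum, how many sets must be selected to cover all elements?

4

T1, T3, T4, T5 together cover {a, b, c, d, e, f, g, h, i, j, k, l} — every element.
No 3 of the 5 sets cover everything (all 10 triples fall short), so 4 is minimum.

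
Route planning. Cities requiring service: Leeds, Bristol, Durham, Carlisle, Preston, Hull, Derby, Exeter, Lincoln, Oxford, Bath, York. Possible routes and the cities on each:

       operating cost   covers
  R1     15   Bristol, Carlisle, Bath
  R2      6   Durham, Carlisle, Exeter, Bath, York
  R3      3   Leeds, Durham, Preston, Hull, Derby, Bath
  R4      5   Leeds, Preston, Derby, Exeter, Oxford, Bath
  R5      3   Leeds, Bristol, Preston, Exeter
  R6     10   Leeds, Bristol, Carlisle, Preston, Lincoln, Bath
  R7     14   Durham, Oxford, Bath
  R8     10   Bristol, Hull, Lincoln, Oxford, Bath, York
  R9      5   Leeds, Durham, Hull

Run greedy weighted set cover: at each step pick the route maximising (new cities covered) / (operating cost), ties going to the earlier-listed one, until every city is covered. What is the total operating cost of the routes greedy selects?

Pick 1: R3 adds 6 new (Leeds, Durham, Preston, Hull, Derby, Bath) at operating cost 3 (ratio 6/3).
Pick 2: R5 adds 2 new (Bristol, Exeter) at operating cost 3 (ratio 2/3).
Pick 3: R2 adds 2 new (Carlisle, York) at operating cost 6 (ratio 2/6).
Pick 4: R4 adds 1 new (Oxford) at operating cost 5 (ratio 1/5).
Pick 5: R6 adds 1 new (Lincoln) at operating cost 10 (ratio 1/10).
Greedy total operating cost: 3 + 3 + 6 + 5 + 10 = 27. (The true optimum is 19, so greedy overshoots here.)

27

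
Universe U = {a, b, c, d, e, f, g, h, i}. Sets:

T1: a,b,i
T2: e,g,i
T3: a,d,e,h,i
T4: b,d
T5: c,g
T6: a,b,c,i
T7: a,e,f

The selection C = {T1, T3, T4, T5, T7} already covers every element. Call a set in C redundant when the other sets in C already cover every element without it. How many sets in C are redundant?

Drop T1: the rest still cover every element — redundant.
Drop T3: h uncovered — not redundant.
Drop T4: the rest still cover every element — redundant.
Drop T5: c, g uncovered — not redundant.
Drop T7: f uncovered — not redundant.
2 redundant: T1, T4.

2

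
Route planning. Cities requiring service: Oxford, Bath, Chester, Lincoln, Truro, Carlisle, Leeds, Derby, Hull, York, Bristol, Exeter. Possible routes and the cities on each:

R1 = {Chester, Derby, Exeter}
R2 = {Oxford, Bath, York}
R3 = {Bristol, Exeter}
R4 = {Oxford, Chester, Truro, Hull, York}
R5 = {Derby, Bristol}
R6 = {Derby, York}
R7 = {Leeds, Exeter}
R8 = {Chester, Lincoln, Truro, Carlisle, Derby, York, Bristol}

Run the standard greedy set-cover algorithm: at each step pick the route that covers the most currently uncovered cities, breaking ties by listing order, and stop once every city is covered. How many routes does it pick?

Pick 1: R8 covers 7 new cities (Chester, Lincoln, Truro, Carlisle, Derby, York, Bristol).
Pick 2: R2 covers 2 new cities (Oxford, Bath).
Pick 3: R7 covers 2 new cities (Leeds, Exeter).
Pick 4: R4 covers 1 new cities (Hull).
Greedy uses 4 routes.

4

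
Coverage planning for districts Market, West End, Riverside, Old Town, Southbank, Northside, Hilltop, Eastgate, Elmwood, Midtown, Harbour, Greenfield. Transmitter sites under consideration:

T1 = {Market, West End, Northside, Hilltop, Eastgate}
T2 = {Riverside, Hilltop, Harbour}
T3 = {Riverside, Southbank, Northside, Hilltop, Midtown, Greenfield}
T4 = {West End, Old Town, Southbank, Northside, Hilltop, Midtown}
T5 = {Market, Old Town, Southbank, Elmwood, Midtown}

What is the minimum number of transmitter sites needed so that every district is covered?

T1, T2, T3, T5 together cover {Market, West End, Riverside, Old Town, Southbank, Northside, Hilltop, Eastgate, Elmwood, Midtown, Harbour, Greenfield} — every district.
No 3 of the 5 transmitter sites cover everything (all 10 triples fall short), so 4 is minimum.

4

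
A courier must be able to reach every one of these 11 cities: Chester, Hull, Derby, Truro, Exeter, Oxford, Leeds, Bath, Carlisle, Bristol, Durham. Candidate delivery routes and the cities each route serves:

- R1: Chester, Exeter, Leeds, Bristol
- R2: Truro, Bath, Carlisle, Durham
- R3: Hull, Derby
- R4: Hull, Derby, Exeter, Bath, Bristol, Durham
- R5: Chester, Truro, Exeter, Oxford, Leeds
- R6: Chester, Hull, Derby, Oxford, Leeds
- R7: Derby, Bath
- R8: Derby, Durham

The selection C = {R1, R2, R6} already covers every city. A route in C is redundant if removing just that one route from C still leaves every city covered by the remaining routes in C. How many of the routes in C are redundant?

Drop R1: Exeter, Bristol uncovered — not redundant.
Drop R2: Truro, Bath, Carlisle, Durham uncovered — not redundant.
Drop R6: Hull, Derby, Oxford uncovered — not redundant.
None of the routes in C is redundant.

0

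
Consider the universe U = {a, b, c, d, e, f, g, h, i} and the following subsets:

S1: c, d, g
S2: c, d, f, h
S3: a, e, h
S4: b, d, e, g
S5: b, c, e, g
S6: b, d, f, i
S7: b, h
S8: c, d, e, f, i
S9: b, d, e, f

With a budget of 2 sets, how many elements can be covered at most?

Choosing S2, S4 covers {b, c, d, e, f, g, h} — 7 elements.
No choice of 2 sets does better; here a, i are left uncovered.

7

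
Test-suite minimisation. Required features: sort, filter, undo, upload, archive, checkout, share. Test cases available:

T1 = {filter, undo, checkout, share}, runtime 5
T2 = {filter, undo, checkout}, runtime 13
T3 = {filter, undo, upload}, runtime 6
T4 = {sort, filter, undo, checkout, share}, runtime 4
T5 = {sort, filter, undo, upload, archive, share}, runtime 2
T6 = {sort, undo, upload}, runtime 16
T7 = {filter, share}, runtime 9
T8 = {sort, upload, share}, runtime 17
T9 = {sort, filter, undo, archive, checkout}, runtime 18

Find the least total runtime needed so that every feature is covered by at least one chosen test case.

6

T4, T5 cover every feature at runtime 4 + 2 = 6.
Any cover uses at least 2 test cases; among all covering selections none totals below 6.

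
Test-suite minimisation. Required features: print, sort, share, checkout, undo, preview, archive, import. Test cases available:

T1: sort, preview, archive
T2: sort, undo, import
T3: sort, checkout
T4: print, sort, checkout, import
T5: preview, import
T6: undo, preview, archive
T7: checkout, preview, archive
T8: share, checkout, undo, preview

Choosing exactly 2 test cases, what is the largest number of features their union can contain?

7

Choosing T4, T6 covers {print, sort, checkout, undo, preview, archive, import} — 7 features.
No choice of 2 test cases does better; here share is left uncovered.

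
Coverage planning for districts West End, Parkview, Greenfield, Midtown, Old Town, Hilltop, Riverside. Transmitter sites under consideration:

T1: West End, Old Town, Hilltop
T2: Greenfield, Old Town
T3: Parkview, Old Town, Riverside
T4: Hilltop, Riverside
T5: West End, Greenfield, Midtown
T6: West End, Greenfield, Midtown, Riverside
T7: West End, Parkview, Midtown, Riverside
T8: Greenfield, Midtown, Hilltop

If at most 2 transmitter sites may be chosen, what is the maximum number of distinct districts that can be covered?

6

Choosing T1, T6 covers {West End, Greenfield, Midtown, Old Town, Hilltop, Riverside} — 6 districts.
No choice of 2 transmitter sites does better; here Parkview is left uncovered.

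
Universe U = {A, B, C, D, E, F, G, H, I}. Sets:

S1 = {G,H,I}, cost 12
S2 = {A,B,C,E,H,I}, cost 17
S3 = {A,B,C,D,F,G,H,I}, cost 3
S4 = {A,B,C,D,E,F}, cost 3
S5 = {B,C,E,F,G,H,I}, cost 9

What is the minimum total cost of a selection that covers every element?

S3, S4 cover every element at cost 3 + 3 = 6.
Any cover uses at least 2 sets; among all covering selections none totals below 6.

6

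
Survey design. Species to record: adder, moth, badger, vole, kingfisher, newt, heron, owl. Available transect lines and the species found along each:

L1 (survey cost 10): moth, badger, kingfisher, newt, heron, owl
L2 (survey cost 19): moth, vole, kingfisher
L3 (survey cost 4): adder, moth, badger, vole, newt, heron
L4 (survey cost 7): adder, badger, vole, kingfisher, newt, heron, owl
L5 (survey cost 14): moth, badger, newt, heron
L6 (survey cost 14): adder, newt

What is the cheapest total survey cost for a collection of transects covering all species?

11

L3, L4 cover every species at survey cost 4 + 7 = 11.
Any cover uses at least 2 transects; among all covering selections none totals below 11.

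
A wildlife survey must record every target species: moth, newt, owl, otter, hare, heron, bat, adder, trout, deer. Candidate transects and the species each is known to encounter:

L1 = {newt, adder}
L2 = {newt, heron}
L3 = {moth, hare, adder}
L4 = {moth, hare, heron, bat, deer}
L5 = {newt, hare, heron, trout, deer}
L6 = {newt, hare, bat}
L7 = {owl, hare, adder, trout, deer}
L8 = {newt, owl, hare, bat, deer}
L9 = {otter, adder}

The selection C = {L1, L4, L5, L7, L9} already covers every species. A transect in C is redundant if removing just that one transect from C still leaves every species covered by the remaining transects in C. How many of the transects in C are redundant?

Drop L1: the rest still cover every species — redundant.
Drop L4: moth, bat uncovered — not redundant.
Drop L5: the rest still cover every species — redundant.
Drop L7: owl uncovered — not redundant.
Drop L9: otter uncovered — not redundant.
2 redundant: L1, L5.

2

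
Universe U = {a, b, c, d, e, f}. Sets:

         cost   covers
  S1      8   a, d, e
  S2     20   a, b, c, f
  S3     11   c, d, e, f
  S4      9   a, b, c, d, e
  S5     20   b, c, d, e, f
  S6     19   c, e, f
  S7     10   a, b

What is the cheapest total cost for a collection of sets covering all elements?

S3, S4 cover every element at cost 11 + 9 = 20.
Any cover uses at least 2 sets; among all covering selections none totals below 20.

20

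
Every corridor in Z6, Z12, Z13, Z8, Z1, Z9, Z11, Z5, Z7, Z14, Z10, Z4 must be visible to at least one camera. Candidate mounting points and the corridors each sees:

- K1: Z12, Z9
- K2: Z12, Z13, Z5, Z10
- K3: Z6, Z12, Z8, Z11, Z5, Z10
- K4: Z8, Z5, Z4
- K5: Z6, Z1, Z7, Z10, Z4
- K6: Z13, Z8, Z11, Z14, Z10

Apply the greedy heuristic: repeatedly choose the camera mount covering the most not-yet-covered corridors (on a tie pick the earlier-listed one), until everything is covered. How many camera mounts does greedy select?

Pick 1: K3 covers 6 new corridors (Z6, Z12, Z8, Z11, Z5, Z10).
Pick 2: K5 covers 3 new corridors (Z1, Z7, Z4).
Pick 3: K6 covers 2 new corridors (Z13, Z14).
Pick 4: K1 covers 1 new corridors (Z9).
Greedy uses 4 camera mounts.

4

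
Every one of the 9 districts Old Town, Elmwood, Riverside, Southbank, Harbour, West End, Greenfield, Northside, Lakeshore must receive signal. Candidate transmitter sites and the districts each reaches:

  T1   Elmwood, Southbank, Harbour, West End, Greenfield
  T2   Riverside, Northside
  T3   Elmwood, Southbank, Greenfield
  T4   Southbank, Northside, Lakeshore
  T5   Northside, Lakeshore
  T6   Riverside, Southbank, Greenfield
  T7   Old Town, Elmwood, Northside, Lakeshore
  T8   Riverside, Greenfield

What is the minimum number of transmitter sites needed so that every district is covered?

3

T1, T2, T7 together cover {Old Town, Elmwood, Riverside, Southbank, Harbour, West End, Greenfield, Northside, Lakeshore} — every district.
No 2 of the 8 transmitter sites cover everything (all 28 pairs fall short), so 3 is minimum.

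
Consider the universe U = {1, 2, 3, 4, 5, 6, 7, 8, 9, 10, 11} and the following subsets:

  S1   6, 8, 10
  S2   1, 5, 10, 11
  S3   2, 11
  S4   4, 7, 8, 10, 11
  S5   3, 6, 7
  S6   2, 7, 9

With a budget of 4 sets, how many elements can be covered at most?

11

Choosing S2, S4, S5, S6 covers {1, 2, 3, 4, 5, 6, 7, 8, 9, 10, 11} — 11 elements.
That is all 11 elements.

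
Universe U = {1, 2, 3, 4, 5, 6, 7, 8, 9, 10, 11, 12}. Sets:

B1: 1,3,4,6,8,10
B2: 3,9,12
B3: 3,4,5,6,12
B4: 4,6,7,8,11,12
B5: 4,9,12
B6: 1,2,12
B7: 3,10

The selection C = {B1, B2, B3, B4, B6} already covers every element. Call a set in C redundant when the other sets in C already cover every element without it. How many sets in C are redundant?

Drop B1: 10 uncovered — not redundant.
Drop B2: 9 uncovered — not redundant.
Drop B3: 5 uncovered — not redundant.
Drop B4: 7, 11 uncovered — not redundant.
Drop B6: 2 uncovered — not redundant.
None of the sets in C is redundant.

0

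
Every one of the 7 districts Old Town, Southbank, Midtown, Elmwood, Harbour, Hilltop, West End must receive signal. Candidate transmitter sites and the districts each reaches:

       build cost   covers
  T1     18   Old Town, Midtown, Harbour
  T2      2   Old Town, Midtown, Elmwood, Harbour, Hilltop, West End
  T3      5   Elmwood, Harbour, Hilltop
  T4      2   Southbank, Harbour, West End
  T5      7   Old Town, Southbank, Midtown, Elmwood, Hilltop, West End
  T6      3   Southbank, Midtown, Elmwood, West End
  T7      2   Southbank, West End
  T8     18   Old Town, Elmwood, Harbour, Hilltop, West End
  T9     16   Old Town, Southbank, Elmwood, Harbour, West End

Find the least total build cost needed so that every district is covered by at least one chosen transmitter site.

T2, T4 cover every district at build cost 2 + 2 = 4.
Any cover uses at least 2 transmitter sites; among all covering selections none totals below 4.

4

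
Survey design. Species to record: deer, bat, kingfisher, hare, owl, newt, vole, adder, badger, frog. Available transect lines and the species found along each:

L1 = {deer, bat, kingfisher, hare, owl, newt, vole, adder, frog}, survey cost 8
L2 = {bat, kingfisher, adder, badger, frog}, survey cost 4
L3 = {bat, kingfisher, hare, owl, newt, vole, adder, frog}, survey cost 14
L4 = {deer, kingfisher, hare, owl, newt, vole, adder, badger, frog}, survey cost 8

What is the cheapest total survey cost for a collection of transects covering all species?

12

L1, L2 cover every species at survey cost 8 + 4 = 12.
Any cover uses at least 2 transects; among all covering selections none totals below 12.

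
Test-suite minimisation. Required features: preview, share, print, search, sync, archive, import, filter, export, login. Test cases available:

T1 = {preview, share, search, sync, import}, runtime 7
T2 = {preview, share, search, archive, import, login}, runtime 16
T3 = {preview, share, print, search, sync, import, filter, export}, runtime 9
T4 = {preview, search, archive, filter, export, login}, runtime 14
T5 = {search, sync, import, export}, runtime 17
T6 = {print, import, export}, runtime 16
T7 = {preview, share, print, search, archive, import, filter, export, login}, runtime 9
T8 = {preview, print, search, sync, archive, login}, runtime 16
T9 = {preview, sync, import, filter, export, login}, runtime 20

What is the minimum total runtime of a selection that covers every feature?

T1, T7 cover every feature at runtime 7 + 9 = 16.
Any cover uses at least 2 test cases; among all covering selections none totals below 16.

16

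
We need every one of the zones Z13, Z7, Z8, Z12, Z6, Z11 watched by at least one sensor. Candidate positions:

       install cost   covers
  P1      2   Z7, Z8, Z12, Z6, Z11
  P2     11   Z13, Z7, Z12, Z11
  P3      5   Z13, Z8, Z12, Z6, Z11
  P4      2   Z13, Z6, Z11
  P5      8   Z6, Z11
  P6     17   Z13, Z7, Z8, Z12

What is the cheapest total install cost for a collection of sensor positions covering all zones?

4

P1, P4 cover every zone at install cost 2 + 2 = 4.
Any cover uses at least 2 sensor positions; among all covering selections none totals below 4.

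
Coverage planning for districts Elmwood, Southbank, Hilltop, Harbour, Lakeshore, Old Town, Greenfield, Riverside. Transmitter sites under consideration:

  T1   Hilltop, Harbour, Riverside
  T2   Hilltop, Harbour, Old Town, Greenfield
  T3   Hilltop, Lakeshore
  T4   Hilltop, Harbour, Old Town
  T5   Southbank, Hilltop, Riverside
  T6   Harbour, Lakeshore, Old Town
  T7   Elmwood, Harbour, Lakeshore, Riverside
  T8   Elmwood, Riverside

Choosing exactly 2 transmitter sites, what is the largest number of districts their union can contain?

7

Choosing T2, T7 covers {Elmwood, Hilltop, Harbour, Lakeshore, Old Town, Greenfield, Riverside} — 7 districts.
No choice of 2 transmitter sites does better; here Southbank is left uncovered.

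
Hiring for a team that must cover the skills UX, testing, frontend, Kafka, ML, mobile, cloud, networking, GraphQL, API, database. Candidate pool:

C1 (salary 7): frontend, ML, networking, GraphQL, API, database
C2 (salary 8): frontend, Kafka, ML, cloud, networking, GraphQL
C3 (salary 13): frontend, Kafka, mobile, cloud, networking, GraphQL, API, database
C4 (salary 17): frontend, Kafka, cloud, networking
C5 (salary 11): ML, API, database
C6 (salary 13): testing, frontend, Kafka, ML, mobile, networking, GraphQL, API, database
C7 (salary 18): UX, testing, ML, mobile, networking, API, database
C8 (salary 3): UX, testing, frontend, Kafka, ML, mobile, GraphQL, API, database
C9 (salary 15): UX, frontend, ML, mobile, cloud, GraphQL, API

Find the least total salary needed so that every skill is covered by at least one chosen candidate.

11

C2, C8 cover every skill at salary 8 + 3 = 11.
Any cover uses at least 2 candidates; among all covering selections none totals below 11.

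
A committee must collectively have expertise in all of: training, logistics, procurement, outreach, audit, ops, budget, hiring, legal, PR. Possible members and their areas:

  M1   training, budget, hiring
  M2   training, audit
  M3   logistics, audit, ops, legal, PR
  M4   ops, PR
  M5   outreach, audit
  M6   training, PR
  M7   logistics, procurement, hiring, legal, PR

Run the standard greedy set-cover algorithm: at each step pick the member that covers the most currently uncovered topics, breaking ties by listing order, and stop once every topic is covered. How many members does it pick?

4

Pick 1: M3 covers 5 new topics (logistics, audit, ops, legal, PR).
Pick 2: M1 covers 3 new topics (training, budget, hiring).
Pick 3: M5 covers 1 new topics (outreach).
Pick 4: M7 covers 1 new topics (procurement).
Greedy uses 4 members.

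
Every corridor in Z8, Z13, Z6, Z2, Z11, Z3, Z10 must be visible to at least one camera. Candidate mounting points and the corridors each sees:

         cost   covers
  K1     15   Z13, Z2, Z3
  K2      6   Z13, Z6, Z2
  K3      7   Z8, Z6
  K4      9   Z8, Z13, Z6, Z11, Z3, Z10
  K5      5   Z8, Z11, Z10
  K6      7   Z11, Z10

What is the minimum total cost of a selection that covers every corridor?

K2, K4 cover every corridor at cost 6 + 9 = 15.
Any cover uses at least 2 camera mounts; among all covering selections none totals below 15.

15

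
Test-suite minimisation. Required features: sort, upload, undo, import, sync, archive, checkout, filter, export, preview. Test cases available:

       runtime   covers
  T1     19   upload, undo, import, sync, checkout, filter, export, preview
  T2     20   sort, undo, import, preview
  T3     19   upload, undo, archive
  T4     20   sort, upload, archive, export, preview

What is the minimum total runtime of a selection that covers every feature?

T1, T4 cover every feature at runtime 19 + 20 = 39.
Any cover uses at least 2 test cases; among all covering selections none totals below 39.

39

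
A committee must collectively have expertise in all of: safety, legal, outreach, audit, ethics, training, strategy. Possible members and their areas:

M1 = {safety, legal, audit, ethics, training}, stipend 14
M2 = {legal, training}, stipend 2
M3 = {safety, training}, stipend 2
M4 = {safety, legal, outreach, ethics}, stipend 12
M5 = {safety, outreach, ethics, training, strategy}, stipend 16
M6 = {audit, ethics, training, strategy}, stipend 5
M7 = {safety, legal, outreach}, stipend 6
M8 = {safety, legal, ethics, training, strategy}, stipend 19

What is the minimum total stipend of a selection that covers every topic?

11

M6, M7 cover every topic at stipend 5 + 6 = 11.
Any cover uses at least 2 members; among all covering selections none totals below 11.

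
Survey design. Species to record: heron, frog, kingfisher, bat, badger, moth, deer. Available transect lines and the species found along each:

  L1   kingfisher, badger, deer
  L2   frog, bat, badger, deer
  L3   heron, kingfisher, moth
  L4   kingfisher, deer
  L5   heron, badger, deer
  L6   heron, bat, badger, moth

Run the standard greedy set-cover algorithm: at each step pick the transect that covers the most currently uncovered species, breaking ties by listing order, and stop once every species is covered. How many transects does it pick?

Pick 1: L2 covers 4 new species (frog, bat, badger, deer).
Pick 2: L3 covers 3 new species (heron, kingfisher, moth).
Greedy uses 2 transects.

2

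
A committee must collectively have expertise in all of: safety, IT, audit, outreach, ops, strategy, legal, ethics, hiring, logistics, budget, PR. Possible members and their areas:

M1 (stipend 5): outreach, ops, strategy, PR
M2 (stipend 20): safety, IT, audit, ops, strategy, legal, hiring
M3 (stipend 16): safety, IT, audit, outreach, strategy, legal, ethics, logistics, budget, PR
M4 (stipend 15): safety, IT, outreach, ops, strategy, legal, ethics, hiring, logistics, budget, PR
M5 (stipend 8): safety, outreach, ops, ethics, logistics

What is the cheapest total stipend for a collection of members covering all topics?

31

M3, M4 cover every topic at stipend 16 + 15 = 31.
Any cover uses at least 2 members; among all covering selections none totals below 31.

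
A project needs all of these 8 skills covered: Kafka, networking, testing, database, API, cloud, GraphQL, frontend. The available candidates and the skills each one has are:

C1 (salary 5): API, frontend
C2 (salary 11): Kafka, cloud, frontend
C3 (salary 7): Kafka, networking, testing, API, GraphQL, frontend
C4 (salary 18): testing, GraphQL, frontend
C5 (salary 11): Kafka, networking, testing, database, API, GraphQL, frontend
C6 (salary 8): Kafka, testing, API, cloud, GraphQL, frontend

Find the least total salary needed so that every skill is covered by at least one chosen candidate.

19

C5, C6 cover every skill at salary 11 + 8 = 19.
Any cover uses at least 2 candidates; among all covering selections none totals below 19.
Greedy by coverage-per-salary would pick C3, C6, C5 for 26 — worse than the optimum 19.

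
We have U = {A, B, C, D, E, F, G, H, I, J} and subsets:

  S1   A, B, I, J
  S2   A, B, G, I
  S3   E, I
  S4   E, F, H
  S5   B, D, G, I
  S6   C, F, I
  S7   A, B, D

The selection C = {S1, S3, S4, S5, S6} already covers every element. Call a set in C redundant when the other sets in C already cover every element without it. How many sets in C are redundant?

1

Drop S1: A, J uncovered — not redundant.
Drop S3: the rest still cover every element — redundant.
Drop S4: H uncovered — not redundant.
Drop S5: D, G uncovered — not redundant.
Drop S6: C uncovered — not redundant.
1 redundant: S3.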